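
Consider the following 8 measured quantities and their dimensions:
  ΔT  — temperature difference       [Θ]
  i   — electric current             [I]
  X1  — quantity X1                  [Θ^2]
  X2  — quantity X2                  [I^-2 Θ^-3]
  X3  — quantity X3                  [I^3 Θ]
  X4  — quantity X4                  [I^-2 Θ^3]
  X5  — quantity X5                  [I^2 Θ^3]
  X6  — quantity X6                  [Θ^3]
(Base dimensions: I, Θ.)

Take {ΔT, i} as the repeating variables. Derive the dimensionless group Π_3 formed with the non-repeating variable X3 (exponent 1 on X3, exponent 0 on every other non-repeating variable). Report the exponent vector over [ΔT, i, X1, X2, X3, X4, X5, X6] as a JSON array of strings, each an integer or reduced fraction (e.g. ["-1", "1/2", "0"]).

["-1", "-3", "0", "0", "1", "0", "0", "0"]

Dimensional matrix (I×Θ by ΔT×i×X1×X2×X3×X4×X5×X6):
  I: [ 0  1  0 -2  3 -2  2  0]
  Θ: [ 1  0  2 -3  1  3  3  3]
Row reduction gives pivot columns ΔT,i; rank = 2
Pivot set = {ΔT,i}, free = {X1,X2,X3,X4,X5,X6}
RREF:
  r0: [   1    0    2   -3    1    3    3    3]
  r1: [   0    1    0   -2    3   -2    2    0]
Fix exponent of X3 at 1, X1 at 0, X2 at 0, X4 at 0, X5 at 0, X6 at 0; solve each RREF row for its pivot's exponent:
  r0: exp(ΔT) + (1)·1 = 0 ⇒ exp(ΔT) = -1
  r1: exp(i) + (3)·1 = 0 ⇒ exp(i) = -3
Π_3 = ΔT^-1 · i^-3 · X3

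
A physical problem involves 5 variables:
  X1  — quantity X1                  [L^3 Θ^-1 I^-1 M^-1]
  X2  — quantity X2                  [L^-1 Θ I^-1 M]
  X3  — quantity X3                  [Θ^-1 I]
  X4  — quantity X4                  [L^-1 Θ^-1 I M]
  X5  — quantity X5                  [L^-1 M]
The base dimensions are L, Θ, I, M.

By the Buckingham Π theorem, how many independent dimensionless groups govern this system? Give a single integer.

2

Dimensional matrix (L×Θ×I×M by X1×X2×X3×X4×X5):
  L: [ 3 -1  0 -1 -1]
  Θ: [-1  1 -1 -1  0]
  I: [-1 -1  1  1  0]
  M: [-1  1  0  1  1]
Echelon form has 3 nonzero rows (pivots: X1,X2,X3)
Π count = n − r = 5 − 3 = 2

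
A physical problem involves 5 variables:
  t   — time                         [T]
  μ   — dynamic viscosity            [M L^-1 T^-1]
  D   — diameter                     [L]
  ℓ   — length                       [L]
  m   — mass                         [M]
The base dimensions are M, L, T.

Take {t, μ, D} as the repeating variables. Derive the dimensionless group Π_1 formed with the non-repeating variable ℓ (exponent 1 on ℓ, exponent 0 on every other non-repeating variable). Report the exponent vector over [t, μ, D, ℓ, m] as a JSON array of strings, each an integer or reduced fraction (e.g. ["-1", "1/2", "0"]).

Exponent matrix [M,L,T] × [t,μ,D,ℓ,m]:
  M: [ 0  1  0  0  1]
  L: [ 0 -1  1  1  0]
  T: [ 1 -1  0  0  0]
RREF → pivots at {t,μ,D} ⇒ r = 3
Repeat: t,μ,D; free: ℓ,m
RREF:
  r0: [   1    0    0    0    1]
  r1: [   0    1    0    0    1]
  r2: [   0    0    1    1    1]
Fix exponent of ℓ at 1, m at 0; solve each RREF row for its pivot's exponent:
  r0: exp(t) + (0)·1 = 0 ⇒ exp(t) = 0
  r1: exp(μ) + (0)·1 = 0 ⇒ exp(μ) = 0
  r2: exp(D) + (1)·1 = 0 ⇒ exp(D) = -1
Π_1 = D^-1 · ℓ

["0", "0", "-1", "1", "0"]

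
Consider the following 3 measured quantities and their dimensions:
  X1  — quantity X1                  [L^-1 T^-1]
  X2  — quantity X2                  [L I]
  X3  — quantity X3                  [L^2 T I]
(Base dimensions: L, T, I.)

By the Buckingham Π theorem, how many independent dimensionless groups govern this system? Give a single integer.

1

Dimensional matrix (L×T×I by X1×X2×X3):
  L: [-1  1  2]
  T: [-1  0  1]
  I: [ 0  1  1]
RREF → pivots at {X1,X2} ⇒ r = 2
Π count = n − r = 3 − 2 = 1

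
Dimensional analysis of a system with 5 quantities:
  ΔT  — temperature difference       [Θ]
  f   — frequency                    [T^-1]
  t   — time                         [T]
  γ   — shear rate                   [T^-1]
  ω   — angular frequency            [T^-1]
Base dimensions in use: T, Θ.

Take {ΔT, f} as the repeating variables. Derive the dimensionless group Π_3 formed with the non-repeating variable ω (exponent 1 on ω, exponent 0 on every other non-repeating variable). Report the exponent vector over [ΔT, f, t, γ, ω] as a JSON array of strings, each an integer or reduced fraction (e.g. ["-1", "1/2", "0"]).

["0", "-1", "0", "0", "1"]

Exponent matrix [T,Θ] × [ΔT,f,t,γ,ω]:
  T: [ 0 -1  1 -1 -1]
  Θ: [ 1  0  0  0  0]
Echelon form has 2 nonzero rows (pivots: ΔT,f)
Pivot set = {ΔT,f}, free = {t,γ,ω}
RREF:
  r0: [   1    0    0    0    0]
  r1: [   0    1   -1    1    1]
Fix exponent of ω at 1, t at 0, γ at 0; solve each RREF row for its pivot's exponent:
  r0: exp(ΔT) + (0)·1 = 0 ⇒ exp(ΔT) = 0
  r1: exp(f) + (1)·1 = 0 ⇒ exp(f) = -1
Π_3 = f^-1 · ω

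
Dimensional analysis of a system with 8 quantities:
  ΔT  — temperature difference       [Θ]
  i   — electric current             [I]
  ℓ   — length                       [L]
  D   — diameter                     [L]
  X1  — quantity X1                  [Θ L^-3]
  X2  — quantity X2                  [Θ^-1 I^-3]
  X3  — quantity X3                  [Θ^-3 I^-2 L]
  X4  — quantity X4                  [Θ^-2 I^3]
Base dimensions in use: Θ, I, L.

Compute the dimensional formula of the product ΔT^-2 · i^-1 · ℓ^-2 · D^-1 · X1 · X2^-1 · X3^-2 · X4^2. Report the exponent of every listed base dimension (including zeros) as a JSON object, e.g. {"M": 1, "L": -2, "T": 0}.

Write exponents as rows Θ,I,L / cols ΔT,i,ℓ,D,X1,X2,X3,X4:
  Θ: [ 1  0  0  0  1 -1 -3 -2]
  I: [ 0  1  0  0  0 -3 -2  3]
  L: [ 0  0  1  1 -3  0  1  0]
  [Θ]: (-2)·1+(-1)·0+(-2)·0+(-1)·0+(1)·1+(-1)·-1+(-2)·-3+(2)·-2 = 2
  [I]: (-2)·0+(-1)·1+(-2)·0+(-1)·0+(1)·0+(-1)·-3+(-2)·-2+(2)·3 = 12
  [L]: (-2)·0+(-1)·0+(-2)·1+(-1)·1+(1)·-3+(-1)·0+(-2)·1+(2)·0 = -8
⇒ Θ^2 I^12 L^-8

{"Θ": 2, "I": 12, "L": -8}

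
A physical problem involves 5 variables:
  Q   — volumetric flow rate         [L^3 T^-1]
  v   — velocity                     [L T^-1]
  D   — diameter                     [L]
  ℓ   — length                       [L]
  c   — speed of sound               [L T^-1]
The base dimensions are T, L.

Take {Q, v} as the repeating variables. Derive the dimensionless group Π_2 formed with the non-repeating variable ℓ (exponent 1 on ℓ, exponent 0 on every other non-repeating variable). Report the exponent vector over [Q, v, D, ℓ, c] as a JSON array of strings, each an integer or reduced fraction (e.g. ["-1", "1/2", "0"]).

["-1/2", "1/2", "0", "1", "0"]

Exponent matrix [T,L] × [Q,v,D,ℓ,c]:
  T: [-1 -1  0  0 -1]
  L: [ 3  1  1  1  1]
Echelon form has 2 nonzero rows (pivots: Q,v)
Repeat: Q,v; free: D,ℓ,c
RREF:
  r0: [   1    0  1/2  1/2    0]
  r1: [   0    1 -1/2 -1/2    1]
Fix exponent of ℓ at 1, D at 0, c at 0; solve each RREF row for its pivot's exponent:
  r0: exp(Q) + (1/2)·1 = 0 ⇒ exp(Q) = -1/2
  r1: exp(v) + (-1/2)·1 = 0 ⇒ exp(v) = 1/2
Π_2 = Q^(-1/2) · v^(1/2) · ℓ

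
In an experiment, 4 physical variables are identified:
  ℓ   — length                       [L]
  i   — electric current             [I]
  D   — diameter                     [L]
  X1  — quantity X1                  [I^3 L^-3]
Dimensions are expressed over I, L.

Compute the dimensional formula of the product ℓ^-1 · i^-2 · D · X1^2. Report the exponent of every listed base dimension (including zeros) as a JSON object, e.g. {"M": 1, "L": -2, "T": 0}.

Exponent matrix [I,L] × [ℓ,i,D,X1]:
  I: [ 0  1  0  3]
  L: [ 1  0  1 -3]
  [I]: (-1)·0+(-2)·1+(1)·0+(2)·3 = 4
  [L]: (-1)·1+(-2)·0+(1)·1+(2)·-3 = -6
⇒ I^4 L^-6

{"I": 4, "L": -6}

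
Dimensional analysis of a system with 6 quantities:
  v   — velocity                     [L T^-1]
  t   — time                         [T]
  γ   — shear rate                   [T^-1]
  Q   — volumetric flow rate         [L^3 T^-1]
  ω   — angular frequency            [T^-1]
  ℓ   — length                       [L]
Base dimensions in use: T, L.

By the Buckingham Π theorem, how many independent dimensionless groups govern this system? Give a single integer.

4

Write exponents as rows T,L / cols v,t,γ,Q,ω,ℓ:
  T: [-1  1 -1 -1 -1  0]
  L: [ 1  0  0  3  0  1]
Echelon form has 2 nonzero rows (pivots: v,t)
Π count = n − r = 6 − 2 = 4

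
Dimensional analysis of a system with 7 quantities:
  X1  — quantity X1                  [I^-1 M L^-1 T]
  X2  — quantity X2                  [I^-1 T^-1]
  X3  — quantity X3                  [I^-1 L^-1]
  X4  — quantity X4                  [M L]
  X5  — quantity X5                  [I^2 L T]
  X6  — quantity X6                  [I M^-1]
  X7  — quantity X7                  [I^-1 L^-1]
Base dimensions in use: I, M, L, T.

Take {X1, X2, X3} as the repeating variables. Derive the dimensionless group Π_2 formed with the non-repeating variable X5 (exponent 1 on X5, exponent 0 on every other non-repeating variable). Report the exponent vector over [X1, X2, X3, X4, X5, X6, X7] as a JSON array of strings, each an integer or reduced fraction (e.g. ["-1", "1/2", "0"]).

["0", "1", "1", "0", "1", "0", "0"]

Dimensional matrix (I×M×L×T by X1×X2×X3×X4×X5×X6×X7):
  I: [-1 -1 -1  0  2  1 -1]
  M: [ 1  0  0  1  0 -1  0]
  L: [-1  0 -1  1  1  0 -1]
  T: [ 1 -1  0  0  1  0  0]
RREF → pivots at {X1,X2,X3} ⇒ r = 3
Repeat: X1,X2,X3; free: X4,X5,X6,X7
RREF:
  r0: [   1    0    0    1    0   -1    0]
  r1: [   0    1    0    1   -1   -1    0]
  r2: [   0    0    1   -2   -1    1    1]
  r3: [   0    0    0    0    0    0    0]
Fix exponent of X5 at 1, X4 at 0, X6 at 0, X7 at 0; solve each RREF row for its pivot's exponent:
  r0: exp(X1) + (0)·1 = 0 ⇒ exp(X1) = 0
  r1: exp(X2) + (-1)·1 = 0 ⇒ exp(X2) = 1
  r2: exp(X3) + (-1)·1 = 0 ⇒ exp(X3) = 1
Π_2 = X2 · X3 · X5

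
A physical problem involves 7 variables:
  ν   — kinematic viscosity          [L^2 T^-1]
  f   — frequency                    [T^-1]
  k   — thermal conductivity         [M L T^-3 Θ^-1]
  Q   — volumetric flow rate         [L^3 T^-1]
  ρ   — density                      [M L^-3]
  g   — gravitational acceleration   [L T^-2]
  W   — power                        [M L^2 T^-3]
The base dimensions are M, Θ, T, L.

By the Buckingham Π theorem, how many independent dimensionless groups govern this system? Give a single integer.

3

Dimensional matrix (M×Θ×T×L by ν×f×k×Q×ρ×g×W):
  M: [ 0  0  1  0  1  0  1]
  Θ: [ 0  0 -1  0  0  0  0]
  T: [-1 -1 -3 -1  0 -2 -3]
  L: [ 2  0  1  3 -3  1  2]
Echelon form has 4 nonzero rows (pivots: ν,f,k,ρ)
Π count = n − r = 7 − 4 = 3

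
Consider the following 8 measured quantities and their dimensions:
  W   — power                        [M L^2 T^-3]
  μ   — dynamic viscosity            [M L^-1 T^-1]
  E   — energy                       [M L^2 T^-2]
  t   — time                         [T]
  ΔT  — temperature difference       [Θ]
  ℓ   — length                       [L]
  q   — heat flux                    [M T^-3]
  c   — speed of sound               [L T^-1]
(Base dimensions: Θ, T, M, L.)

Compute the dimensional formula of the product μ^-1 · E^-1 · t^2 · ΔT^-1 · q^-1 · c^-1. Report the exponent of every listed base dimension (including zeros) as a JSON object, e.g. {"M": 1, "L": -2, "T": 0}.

{"Θ": -1, "T": 9, "M": -3, "L": -2}

Write exponents as rows Θ,T,M,L / cols W,μ,E,t,ΔT,ℓ,q,c:
  Θ: [ 0  0  0  0  1  0  0  0]
  T: [-3 -1 -2  1  0  0 -3 -1]
  M: [ 1  1  1  0  0  0  1  0]
  L: [ 2 -1  2  0  0  1  0  1]
  [Θ]: (-1)·0+(-1)·0+(2)·0+(-1)·1+(-1)·0+(-1)·0 = -1
  [T]: (-1)·-1+(-1)·-2+(2)·1+(-1)·0+(-1)·-3+(-1)·-1 = 9
  [M]: (-1)·1+(-1)·1+(2)·0+(-1)·0+(-1)·1+(-1)·0 = -3
  [L]: (-1)·-1+(-1)·2+(2)·0+(-1)·0+(-1)·0+(-1)·1 = -2
⇒ Θ^-1 T^9 M^-3 L^-2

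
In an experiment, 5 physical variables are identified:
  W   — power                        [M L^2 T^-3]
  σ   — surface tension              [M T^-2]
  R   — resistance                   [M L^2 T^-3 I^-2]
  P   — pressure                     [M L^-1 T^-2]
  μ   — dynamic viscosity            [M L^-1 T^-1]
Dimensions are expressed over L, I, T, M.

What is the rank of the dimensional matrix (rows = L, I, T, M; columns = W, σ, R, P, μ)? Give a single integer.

4

Exponent matrix [L,I,T,M] × [W,σ,R,P,μ]:
  L: [ 2  0  2 -1 -1]
  I: [ 0  0 -2  0  0]
  T: [-3 -2 -3 -2 -1]
  M: [ 1  1  1  1  1]
Echelon form has 4 nonzero rows (pivots: W,σ,R,P)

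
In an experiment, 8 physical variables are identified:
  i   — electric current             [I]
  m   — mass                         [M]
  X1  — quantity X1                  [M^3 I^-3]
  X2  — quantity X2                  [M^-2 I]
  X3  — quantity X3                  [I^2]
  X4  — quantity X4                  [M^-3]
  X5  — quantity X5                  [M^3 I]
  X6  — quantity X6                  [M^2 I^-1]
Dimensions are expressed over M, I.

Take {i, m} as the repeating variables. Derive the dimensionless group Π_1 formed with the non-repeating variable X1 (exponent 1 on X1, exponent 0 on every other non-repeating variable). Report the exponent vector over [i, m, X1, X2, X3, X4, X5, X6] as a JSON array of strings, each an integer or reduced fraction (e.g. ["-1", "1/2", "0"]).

Exponent matrix [M,I] × [i,m,X1,X2,X3,X4,X5,X6]:
  M: [ 0  1  3 -2  0 -3  3  2]
  I: [ 1  0 -3  1  2  0  1 -1]
RREF → pivots at {i,m} ⇒ r = 2
Repeat: i,m; free: X1,X2,X3,X4,X5,X6
RREF:
  r0: [   1    0   -3    1    2    0    1   -1]
  r1: [   0    1    3   -2    0   -3    3    2]
Fix exponent of X1 at 1, X2 at 0, X3 at 0, X4 at 0, X5 at 0, X6 at 0; solve each RREF row for its pivot's exponent:
  r0: exp(i) + (-3)·1 = 0 ⇒ exp(i) = 3
  r1: exp(m) + (3)·1 = 0 ⇒ exp(m) = -3
Π_1 = i^3 · m^-3 · X1

["3", "-3", "1", "0", "0", "0", "0", "0"]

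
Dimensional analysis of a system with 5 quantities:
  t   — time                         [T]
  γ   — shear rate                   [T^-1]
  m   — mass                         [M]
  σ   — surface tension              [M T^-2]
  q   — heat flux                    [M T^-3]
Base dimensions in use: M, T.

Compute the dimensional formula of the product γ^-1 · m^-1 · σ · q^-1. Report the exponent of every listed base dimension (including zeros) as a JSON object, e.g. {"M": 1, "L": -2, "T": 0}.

Dimensional matrix (M×T by t×γ×m×σ×q):
  M: [ 0  0  1  1  1]
  T: [ 1 -1  0 -2 -3]
  [M]: (-1)·0+(-1)·1+(1)·1+(-1)·1 = -1
  [T]: (-1)·-1+(-1)·0+(1)·-2+(-1)·-3 = 2
⇒ M^-1 T^2

{"M": -1, "T": 2}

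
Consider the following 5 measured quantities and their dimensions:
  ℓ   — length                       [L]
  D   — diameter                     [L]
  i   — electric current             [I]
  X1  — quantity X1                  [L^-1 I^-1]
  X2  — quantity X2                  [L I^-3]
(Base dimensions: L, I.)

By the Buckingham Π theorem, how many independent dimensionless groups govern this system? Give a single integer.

3

Dimensional matrix (L×I by ℓ×D×i×X1×X2):
  L: [ 1  1  0 -1  1]
  I: [ 0  0  1 -1 -3]
RREF → pivots at {ℓ,i} ⇒ r = 2
n=5, r=2 ⇒ 3 dimensionless groups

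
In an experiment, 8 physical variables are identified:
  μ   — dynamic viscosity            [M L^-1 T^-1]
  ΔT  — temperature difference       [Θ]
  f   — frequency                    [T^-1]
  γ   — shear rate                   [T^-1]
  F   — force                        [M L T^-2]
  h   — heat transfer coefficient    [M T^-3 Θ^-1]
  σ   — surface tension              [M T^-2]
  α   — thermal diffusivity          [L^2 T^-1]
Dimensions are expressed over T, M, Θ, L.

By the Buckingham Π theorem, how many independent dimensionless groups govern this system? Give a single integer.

Dimensional matrix (T×M×Θ×L by μ×ΔT×f×γ×F×h×σ×α):
  T: [-1  0 -1 -1 -2 -3 -2 -1]
  M: [ 1  0  0  0  1  1  1  0]
  Θ: [ 0  1  0  0  0 -1  0  0]
  L: [-1  0  0  0  1  0  0  2]
Echelon form has 4 nonzero rows (pivots: μ,ΔT,f,F)
Π count = n − r = 8 − 4 = 4

4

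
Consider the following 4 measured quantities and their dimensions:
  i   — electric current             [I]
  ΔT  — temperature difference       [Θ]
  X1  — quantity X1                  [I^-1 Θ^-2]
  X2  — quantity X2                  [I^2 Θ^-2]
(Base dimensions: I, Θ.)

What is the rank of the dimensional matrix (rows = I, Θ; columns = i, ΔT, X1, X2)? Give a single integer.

2

Dimensional matrix (I×Θ by i×ΔT×X1×X2):
  I: [ 1  0 -1  2]
  Θ: [ 0  1 -2 -2]
RREF → pivots at {i,ΔT} ⇒ r = 2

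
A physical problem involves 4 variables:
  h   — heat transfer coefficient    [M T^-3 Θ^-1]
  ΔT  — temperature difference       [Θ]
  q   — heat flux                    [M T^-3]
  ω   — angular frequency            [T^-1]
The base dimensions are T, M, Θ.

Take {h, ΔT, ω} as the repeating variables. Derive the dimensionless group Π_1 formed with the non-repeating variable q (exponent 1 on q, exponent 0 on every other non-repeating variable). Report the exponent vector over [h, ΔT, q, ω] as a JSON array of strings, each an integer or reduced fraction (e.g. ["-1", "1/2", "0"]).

Write exponents as rows T,M,Θ / cols h,ΔT,q,ω:
  T: [-3  0 -3 -1]
  M: [ 1  0  1  0]
  Θ: [-1  1  0  0]
Row reduction gives pivot columns h,ΔT,ω; rank = 3
Repeat: h,ΔT,ω; free: q
RREF:
  r0: [   1    0    1    0]
  r1: [   0    1    1    0]
  r2: [   0    0    0    1]
Fix exponent of q at 1; solve each RREF row for its pivot's exponent:
  r0: exp(h) + (1)·1 = 0 ⇒ exp(h) = -1
  r1: exp(ΔT) + (1)·1 = 0 ⇒ exp(ΔT) = -1
  r2: exp(ω) + (0)·1 = 0 ⇒ exp(ω) = 0
Π_1 = h^-1 · ΔT^-1 · q

["-1", "-1", "1", "0"]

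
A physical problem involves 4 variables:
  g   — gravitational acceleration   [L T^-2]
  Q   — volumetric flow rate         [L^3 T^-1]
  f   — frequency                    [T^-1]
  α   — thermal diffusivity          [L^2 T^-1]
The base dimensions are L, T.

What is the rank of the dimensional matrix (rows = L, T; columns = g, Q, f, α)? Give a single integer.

2

Dimensional matrix (L×T by g×Q×f×α):
  L: [ 1  3  0  2]
  T: [-2 -1 -1 -1]
RREF → pivots at {g,Q} ⇒ r = 2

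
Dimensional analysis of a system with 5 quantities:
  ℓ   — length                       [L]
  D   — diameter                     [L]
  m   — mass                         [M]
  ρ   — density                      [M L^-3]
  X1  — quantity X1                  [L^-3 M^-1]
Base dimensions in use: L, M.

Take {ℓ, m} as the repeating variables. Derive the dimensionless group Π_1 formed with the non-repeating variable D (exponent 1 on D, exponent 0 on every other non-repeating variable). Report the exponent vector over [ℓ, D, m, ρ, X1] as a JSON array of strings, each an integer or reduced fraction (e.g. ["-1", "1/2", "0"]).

["-1", "1", "0", "0", "0"]

Dimensional matrix (L×M by ℓ×D×m×ρ×X1):
  L: [ 1  1  0 -3 -3]
  M: [ 0  0  1  1 -1]
RREF → pivots at {ℓ,m} ⇒ r = 2
Pivot set = {ℓ,m}, free = {D,ρ,X1}
RREF:
  r0: [   1    1    0   -3   -3]
  r1: [   0    0    1    1   -1]
Fix exponent of D at 1, ρ at 0, X1 at 0; solve each RREF row for its pivot's exponent:
  r0: exp(ℓ) + (1)·1 = 0 ⇒ exp(ℓ) = -1
  r1: exp(m) + (0)·1 = 0 ⇒ exp(m) = 0
Π_1 = ℓ^-1 · D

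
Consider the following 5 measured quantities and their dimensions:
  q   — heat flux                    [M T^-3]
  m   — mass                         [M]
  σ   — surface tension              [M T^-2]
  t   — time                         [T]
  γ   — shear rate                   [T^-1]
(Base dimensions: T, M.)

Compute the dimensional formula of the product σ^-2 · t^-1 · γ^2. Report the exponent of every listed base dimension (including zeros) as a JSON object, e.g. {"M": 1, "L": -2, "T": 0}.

Write exponents as rows T,M / cols q,m,σ,t,γ:
  T: [-3  0 -2  1 -1]
  M: [ 1  1  1  0  0]
  [T]: (-2)·-2+(-1)·1+(2)·-1 = 1
  [M]: (-2)·1+(-1)·0+(2)·0 = -2
⇒ T M^-2

{"T": 1, "M": -2}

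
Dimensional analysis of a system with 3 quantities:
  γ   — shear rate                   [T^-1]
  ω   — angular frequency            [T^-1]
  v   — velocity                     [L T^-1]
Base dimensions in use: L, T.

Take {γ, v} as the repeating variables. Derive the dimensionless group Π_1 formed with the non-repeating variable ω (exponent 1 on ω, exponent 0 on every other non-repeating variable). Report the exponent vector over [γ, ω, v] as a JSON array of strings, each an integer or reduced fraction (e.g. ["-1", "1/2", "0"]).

Dimensional matrix (L×T by γ×ω×v):
  L: [ 0  0  1]
  T: [-1 -1 -1]
Row reduction gives pivot columns γ,v; rank = 2
Repeat: γ,v; free: ω
RREF:
  r0: [   1    1    0]
  r1: [   0    0    1]
Fix exponent of ω at 1; solve each RREF row for its pivot's exponent:
  r0: exp(γ) + (1)·1 = 0 ⇒ exp(γ) = -1
  r1: exp(v) + (0)·1 = 0 ⇒ exp(v) = 0
Π_1 = γ^-1 · ω

["-1", "1", "0"]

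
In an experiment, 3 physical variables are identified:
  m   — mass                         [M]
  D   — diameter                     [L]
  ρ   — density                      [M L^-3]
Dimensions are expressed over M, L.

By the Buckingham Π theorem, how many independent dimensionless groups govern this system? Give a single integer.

Exponent matrix [M,L] × [m,D,ρ]:
  M: [ 1  0  1]
  L: [ 0  1 -3]
Row reduction gives pivot columns m,D; rank = 2
3 vars − rank 2 = 1 Π group

1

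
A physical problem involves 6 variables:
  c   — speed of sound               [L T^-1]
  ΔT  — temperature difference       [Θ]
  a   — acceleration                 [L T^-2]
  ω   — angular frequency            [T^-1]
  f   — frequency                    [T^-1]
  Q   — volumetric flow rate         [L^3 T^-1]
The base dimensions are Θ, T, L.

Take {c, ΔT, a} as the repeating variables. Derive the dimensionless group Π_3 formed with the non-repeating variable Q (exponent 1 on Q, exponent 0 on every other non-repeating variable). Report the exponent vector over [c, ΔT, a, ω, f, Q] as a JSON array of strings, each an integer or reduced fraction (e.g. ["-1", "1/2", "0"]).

Exponent matrix [Θ,T,L] × [c,ΔT,a,ω,f,Q]:
  Θ: [ 0  1  0  0  0  0]
  T: [-1  0 -2 -1 -1 -1]
  L: [ 1  0  1  0  0  3]
Echelon form has 3 nonzero rows (pivots: c,ΔT,a)
Repeat: c,ΔT,a; free: ω,f,Q
RREF:
  r0: [   1    0    0   -1   -1    5]
  r1: [   0    1    0    0    0    0]
  r2: [   0    0    1    1    1   -2]
Fix exponent of Q at 1, ω at 0, f at 0; solve each RREF row for its pivot's exponent:
  r0: exp(c) + (5)·1 = 0 ⇒ exp(c) = -5
  r1: exp(ΔT) + (0)·1 = 0 ⇒ exp(ΔT) = 0
  r2: exp(a) + (-2)·1 = 0 ⇒ exp(a) = 2
Π_3 = c^-5 · a^2 · Q

["-5", "0", "2", "0", "0", "1"]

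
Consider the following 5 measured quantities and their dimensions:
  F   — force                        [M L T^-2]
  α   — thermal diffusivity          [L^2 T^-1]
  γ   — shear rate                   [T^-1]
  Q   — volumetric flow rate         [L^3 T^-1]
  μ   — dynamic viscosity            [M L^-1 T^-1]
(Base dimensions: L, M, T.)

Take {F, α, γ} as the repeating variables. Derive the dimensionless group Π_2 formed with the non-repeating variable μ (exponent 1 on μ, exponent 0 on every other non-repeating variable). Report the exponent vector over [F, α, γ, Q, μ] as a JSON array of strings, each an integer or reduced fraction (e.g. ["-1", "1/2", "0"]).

Exponent matrix [L,M,T] × [F,α,γ,Q,μ]:
  L: [ 1  2  0  3 -1]
  M: [ 1  0  0  0  1]
  T: [-2 -1 -1 -1 -1]
Echelon form has 3 nonzero rows (pivots: F,α,γ)
Pivot set = {F,α,γ}, free = {Q,μ}
RREF:
  r0: [   1    0    0    0    1]
  r1: [   0    1    0  3/2   -1]
  r2: [   0    0    1 -1/2    0]
Fix exponent of μ at 1, Q at 0; solve each RREF row for its pivot's exponent:
  r0: exp(F) + (1)·1 = 0 ⇒ exp(F) = -1
  r1: exp(α) + (-1)·1 = 0 ⇒ exp(α) = 1
  r2: exp(γ) + (0)·1 = 0 ⇒ exp(γ) = 0
Π_2 = F^-1 · α · μ

["-1", "1", "0", "0", "1"]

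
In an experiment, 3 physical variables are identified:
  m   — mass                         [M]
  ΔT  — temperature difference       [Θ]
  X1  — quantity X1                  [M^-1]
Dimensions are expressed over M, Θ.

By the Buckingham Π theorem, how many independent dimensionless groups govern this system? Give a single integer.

Write exponents as rows M,Θ / cols m,ΔT,X1:
  M: [ 1  0 -1]
  Θ: [ 0  1  0]
Echelon form has 2 nonzero rows (pivots: m,ΔT)
n=3, r=2 ⇒ 1 dimensionless group

1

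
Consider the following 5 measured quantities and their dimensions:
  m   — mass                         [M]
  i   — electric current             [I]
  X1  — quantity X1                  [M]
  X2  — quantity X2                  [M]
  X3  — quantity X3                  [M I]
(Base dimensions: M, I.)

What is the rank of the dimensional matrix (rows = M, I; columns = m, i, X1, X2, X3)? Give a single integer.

2

Write exponents as rows M,I / cols m,i,X1,X2,X3:
  M: [ 1  0  1  1  1]
  I: [ 0  1  0  0  1]
Row reduction gives pivot columns m,i; rank = 2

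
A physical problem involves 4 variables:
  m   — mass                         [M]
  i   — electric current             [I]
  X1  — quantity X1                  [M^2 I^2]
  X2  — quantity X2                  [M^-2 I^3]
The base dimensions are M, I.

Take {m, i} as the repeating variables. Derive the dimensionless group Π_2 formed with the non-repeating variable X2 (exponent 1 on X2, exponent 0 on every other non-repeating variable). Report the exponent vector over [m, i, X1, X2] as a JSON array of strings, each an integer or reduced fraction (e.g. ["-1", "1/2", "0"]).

["2", "-3", "0", "1"]

Write exponents as rows M,I / cols m,i,X1,X2:
  M: [ 1  0  2 -2]
  I: [ 0  1  2  3]
Row reduction gives pivot columns m,i; rank = 2
Repeat: m,i; free: X1,X2
RREF:
  r0: [   1    0    2   -2]
  r1: [   0    1    2    3]
Fix exponent of X2 at 1, X1 at 0; solve each RREF row for its pivot's exponent:
  r0: exp(m) + (-2)·1 = 0 ⇒ exp(m) = 2
  r1: exp(i) + (3)·1 = 0 ⇒ exp(i) = -3
Π_2 = m^2 · i^-3 · X2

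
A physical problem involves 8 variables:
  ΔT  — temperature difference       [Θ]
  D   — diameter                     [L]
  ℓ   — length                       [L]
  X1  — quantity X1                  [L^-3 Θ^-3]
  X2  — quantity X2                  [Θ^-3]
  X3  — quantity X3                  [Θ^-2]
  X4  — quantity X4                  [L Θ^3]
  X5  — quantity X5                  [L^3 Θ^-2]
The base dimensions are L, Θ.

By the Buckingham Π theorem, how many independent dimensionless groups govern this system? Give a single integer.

Dimensional matrix (L×Θ by ΔT×D×ℓ×X1×X2×X3×X4×X5):
  L: [ 0  1  1 -3  0  0  1  3]
  Θ: [ 1  0  0 -3 -3 -2  3 -2]
RREF → pivots at {ΔT,D} ⇒ r = 2
8 vars − rank 2 = 6 Π groups

6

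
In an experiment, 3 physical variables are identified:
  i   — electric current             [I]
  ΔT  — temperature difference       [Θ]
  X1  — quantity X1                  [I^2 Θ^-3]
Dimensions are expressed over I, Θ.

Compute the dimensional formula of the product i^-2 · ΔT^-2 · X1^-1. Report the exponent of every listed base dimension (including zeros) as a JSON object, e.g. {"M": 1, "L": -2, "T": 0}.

Write exponents as rows I,Θ / cols i,ΔT,X1:
  I: [ 1  0  2]
  Θ: [ 0  1 -3]
  [I]: (-2)·1+(-2)·0+(-1)·2 = -4
  [Θ]: (-2)·0+(-2)·1+(-1)·-3 = 1
⇒ I^-4 Θ

{"I": -4, "Θ": 1}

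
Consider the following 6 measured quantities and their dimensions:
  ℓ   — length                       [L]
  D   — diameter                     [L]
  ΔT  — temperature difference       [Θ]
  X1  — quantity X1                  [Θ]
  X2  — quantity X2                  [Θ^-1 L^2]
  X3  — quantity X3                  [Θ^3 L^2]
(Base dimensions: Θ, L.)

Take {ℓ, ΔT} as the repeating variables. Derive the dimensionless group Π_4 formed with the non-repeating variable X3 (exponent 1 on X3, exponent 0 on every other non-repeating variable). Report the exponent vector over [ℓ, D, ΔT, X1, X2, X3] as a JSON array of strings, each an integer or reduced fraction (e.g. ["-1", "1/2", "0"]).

Dimensional matrix (Θ×L by ℓ×D×ΔT×X1×X2×X3):
  Θ: [ 0  0  1  1 -1  3]
  L: [ 1  1  0  0  2  2]
RREF → pivots at {ℓ,ΔT} ⇒ r = 2
Pivot set = {ℓ,ΔT}, free = {D,X1,X2,X3}
RREF:
  r0: [   1    1    0    0    2    2]
  r1: [   0    0    1    1   -1    3]
Fix exponent of X3 at 1, D at 0, X1 at 0, X2 at 0; solve each RREF row for its pivot's exponent:
  r0: exp(ℓ) + (2)·1 = 0 ⇒ exp(ℓ) = -2
  r1: exp(ΔT) + (3)·1 = 0 ⇒ exp(ΔT) = -3
Π_4 = ℓ^-2 · ΔT^-3 · X3

["-2", "0", "-3", "0", "0", "1"]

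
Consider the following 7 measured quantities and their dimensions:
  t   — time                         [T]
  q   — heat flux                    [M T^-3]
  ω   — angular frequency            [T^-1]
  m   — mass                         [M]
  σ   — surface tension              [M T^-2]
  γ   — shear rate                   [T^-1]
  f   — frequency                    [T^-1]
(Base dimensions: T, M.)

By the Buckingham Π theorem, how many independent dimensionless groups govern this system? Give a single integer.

Dimensional matrix (T×M by t×q×ω×m×σ×γ×f):
  T: [ 1 -3 -1  0 -2 -1 -1]
  M: [ 0  1  0  1  1  0  0]
Echelon form has 2 nonzero rows (pivots: t,q)
Π count = n − r = 7 − 2 = 5

5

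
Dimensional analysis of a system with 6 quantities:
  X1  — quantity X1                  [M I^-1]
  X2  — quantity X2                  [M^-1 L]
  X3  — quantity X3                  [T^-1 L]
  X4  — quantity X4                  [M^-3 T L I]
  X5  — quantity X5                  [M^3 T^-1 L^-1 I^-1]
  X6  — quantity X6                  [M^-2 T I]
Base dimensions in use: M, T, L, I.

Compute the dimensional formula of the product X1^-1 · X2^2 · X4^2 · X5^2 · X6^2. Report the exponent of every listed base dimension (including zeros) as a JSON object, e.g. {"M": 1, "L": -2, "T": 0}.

Write exponents as rows M,T,L,I / cols X1,X2,X3,X4,X5,X6:
  M: [ 1 -1  0 -3  3 -2]
  T: [ 0  0 -1  1 -1  1]
  L: [ 0  1  1  1 -1  0]
  I: [-1  0  0  1 -1  1]
  [M]: (-1)·1+(2)·-1+(2)·-3+(2)·3+(2)·-2 = -7
  [T]: (-1)·0+(2)·0+(2)·1+(2)·-1+(2)·1 = 2
  [L]: (-1)·0+(2)·1+(2)·1+(2)·-1+(2)·0 = 2
  [I]: (-1)·-1+(2)·0+(2)·1+(2)·-1+(2)·1 = 3
⇒ M^-7 T^2 L^2 I^3

{"M": -7, "T": 2, "L": 2, "I": 3}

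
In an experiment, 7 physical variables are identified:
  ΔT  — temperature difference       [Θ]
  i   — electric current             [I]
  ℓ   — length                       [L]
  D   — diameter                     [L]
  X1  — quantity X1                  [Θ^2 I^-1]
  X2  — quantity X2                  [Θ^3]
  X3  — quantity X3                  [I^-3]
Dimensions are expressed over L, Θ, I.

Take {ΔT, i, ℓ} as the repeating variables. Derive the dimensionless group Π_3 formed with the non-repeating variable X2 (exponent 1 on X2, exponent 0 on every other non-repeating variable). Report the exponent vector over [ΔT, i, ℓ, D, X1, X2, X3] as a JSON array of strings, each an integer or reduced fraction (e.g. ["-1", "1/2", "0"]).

Write exponents as rows L,Θ,I / cols ΔT,i,ℓ,D,X1,X2,X3:
  L: [ 0  0  1  1  0  0  0]
  Θ: [ 1  0  0  0  2  3  0]
  I: [ 0  1  0  0 -1  0 -3]
Echelon form has 3 nonzero rows (pivots: ΔT,i,ℓ)
Repeat: ΔT,i,ℓ; free: D,X1,X2,X3
RREF:
  r0: [   1    0    0    0    2    3    0]
  r1: [   0    1    0    0   -1    0   -3]
  r2: [   0    0    1    1    0    0    0]
Fix exponent of X2 at 1, D at 0, X1 at 0, X3 at 0; solve each RREF row for its pivot's exponent:
  r0: exp(ΔT) + (3)·1 = 0 ⇒ exp(ΔT) = -3
  r1: exp(i) + (0)·1 = 0 ⇒ exp(i) = 0
  r2: exp(ℓ) + (0)·1 = 0 ⇒ exp(ℓ) = 0
Π_3 = ΔT^-3 · X2

["-3", "0", "0", "0", "0", "1", "0"]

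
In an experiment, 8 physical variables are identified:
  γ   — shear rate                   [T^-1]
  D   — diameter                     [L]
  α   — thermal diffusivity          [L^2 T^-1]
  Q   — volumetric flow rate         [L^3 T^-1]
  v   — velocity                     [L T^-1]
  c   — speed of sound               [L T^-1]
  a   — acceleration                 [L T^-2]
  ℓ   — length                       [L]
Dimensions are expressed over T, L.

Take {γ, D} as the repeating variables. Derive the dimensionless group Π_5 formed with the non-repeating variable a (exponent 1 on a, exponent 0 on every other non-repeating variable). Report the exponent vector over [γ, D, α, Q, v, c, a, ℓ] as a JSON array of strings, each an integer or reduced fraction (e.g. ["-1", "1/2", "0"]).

Write exponents as rows T,L / cols γ,D,α,Q,v,c,a,ℓ:
  T: [-1  0 -1 -1 -1 -1 -2  0]
  L: [ 0  1  2  3  1  1  1  1]
RREF → pivots at {γ,D} ⇒ r = 2
Repeat: γ,D; free: α,Q,v,c,a,ℓ
RREF:
  r0: [   1    0    1    1    1    1    2    0]
  r1: [   0    1    2    3    1    1    1    1]
Fix exponent of a at 1, α at 0, Q at 0, v at 0, c at 0, ℓ at 0; solve each RREF row for its pivot's exponent:
  r0: exp(γ) + (2)·1 = 0 ⇒ exp(γ) = -2
  r1: exp(D) + (1)·1 = 0 ⇒ exp(D) = -1
Π_5 = γ^-2 · D^-1 · a

["-2", "-1", "0", "0", "0", "0", "1", "0"]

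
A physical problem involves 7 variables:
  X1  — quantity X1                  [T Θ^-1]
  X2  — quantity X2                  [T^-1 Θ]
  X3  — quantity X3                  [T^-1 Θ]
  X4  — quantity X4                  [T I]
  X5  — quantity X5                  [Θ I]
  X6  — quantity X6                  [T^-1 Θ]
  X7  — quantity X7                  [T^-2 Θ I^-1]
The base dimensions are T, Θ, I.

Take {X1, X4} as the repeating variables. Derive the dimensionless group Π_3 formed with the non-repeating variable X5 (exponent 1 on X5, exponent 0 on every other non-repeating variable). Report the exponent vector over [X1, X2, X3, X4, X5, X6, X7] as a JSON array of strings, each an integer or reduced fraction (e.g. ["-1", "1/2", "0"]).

Dimensional matrix (T×Θ×I by X1×X2×X3×X4×X5×X6×X7):
  T: [ 1 -1 -1  1  0 -1 -2]
  Θ: [-1  1  1  0  1  1  1]
  I: [ 0  0  0  1  1  0 -1]
Row reduction gives pivot columns X1,X4; rank = 2
Repeat: X1,X4; free: X2,X3,X5,X6,X7
RREF:
  r0: [   1   -1   -1    0   -1   -1   -1]
  r1: [   0    0    0    1    1    0   -1]
  r2: [   0    0    0    0    0    0    0]
Fix exponent of X5 at 1, X2 at 0, X3 at 0, X6 at 0, X7 at 0; solve each RREF row for its pivot's exponent:
  r0: exp(X1) + (-1)·1 = 0 ⇒ exp(X1) = 1
  r1: exp(X4) + (1)·1 = 0 ⇒ exp(X4) = -1
Π_3 = X1 · X4^-1 · X5

["1", "0", "0", "-1", "1", "0", "0"]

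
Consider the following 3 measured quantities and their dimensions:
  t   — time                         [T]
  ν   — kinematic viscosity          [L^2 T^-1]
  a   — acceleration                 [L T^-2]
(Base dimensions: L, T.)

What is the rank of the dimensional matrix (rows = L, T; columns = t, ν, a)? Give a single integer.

2

Dimensional matrix (L×T by t×ν×a):
  L: [ 0  2  1]
  T: [ 1 -1 -2]
Row reduction gives pivot columns t,ν; rank = 2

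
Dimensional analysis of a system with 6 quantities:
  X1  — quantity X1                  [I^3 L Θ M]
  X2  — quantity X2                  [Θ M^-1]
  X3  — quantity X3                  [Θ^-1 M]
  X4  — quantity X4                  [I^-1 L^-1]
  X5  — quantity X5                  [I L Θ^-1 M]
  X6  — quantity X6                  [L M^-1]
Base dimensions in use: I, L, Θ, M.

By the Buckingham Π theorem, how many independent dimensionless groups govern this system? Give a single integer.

3

Dimensional matrix (I×L×Θ×M by X1×X2×X3×X4×X5×X6):
  I: [ 3  0  0 -1  1  0]
  L: [ 1  0  0 -1  1  1]
  Θ: [ 1  1 -1  0 -1  0]
  M: [ 1 -1  1  0  1 -1]
Row reduction gives pivot columns X1,X2,X4; rank = 3
n=6, r=3 ⇒ 3 dimensionless groups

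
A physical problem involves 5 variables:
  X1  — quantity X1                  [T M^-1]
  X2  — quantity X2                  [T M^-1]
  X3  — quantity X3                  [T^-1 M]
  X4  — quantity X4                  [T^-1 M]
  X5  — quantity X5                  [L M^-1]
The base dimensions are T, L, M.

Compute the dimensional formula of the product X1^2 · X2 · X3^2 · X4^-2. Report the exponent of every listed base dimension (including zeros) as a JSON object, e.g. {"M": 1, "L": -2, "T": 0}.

Exponent matrix [T,L,M] × [X1,X2,X3,X4,X5]:
  T: [ 1  1 -1 -1  0]
  L: [ 0  0  0  0  1]
  M: [-1 -1  1  1 -1]
  [T]: (2)·1+(1)·1+(2)·-1+(-2)·-1 = 3
  [L]: (2)·0+(1)·0+(2)·0+(-2)·0 = 0
  [M]: (2)·-1+(1)·-1+(2)·1+(-2)·1 = -3
⇒ T^3 M^-3

{"T": 3, "L": 0, "M": -3}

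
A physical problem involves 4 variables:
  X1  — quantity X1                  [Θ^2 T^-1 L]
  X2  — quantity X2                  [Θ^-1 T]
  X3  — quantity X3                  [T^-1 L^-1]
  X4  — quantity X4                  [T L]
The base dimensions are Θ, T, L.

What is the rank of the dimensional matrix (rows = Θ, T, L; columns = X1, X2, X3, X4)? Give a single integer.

2

Exponent matrix [Θ,T,L] × [X1,X2,X3,X4]:
  Θ: [ 2 -1  0  0]
  T: [-1  1 -1  1]
  L: [ 1  0 -1  1]
Row reduction gives pivot columns X1,X2; rank = 2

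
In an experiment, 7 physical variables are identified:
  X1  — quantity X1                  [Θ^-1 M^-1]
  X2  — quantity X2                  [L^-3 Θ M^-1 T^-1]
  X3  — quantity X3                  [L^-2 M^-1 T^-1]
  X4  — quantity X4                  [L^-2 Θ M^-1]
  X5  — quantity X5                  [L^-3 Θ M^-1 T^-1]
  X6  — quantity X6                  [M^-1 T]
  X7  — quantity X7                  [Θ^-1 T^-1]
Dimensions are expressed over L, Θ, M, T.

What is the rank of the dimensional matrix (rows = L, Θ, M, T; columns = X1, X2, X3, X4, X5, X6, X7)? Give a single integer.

3

Dimensional matrix (L×Θ×M×T by X1×X2×X3×X4×X5×X6×X7):
  L: [ 0 -3 -2 -2 -3  0  0]
  Θ: [-1  1  0  1  1  0 -1]
  M: [-1 -1 -1 -1 -1 -1  0]
  T: [ 0 -1 -1  0 -1  1 -1]
Row reduction gives pivot columns X1,X2,X3; rank = 3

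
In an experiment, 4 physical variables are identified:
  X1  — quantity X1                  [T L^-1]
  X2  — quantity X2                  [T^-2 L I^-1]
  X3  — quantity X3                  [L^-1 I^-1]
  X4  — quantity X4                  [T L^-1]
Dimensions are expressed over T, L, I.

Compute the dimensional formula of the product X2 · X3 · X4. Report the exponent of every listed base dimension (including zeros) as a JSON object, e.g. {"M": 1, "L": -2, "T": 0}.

{"T": -1, "L": -1, "I": -2}

Exponent matrix [T,L,I] × [X1,X2,X3,X4]:
  T: [ 1 -2  0  1]
  L: [-1  1 -1 -1]
  I: [ 0 -1 -1  0]
  [T]: (1)·-2+(1)·0+(1)·1 = -1
  [L]: (1)·1+(1)·-1+(1)·-1 = -1
  [I]: (1)·-1+(1)·-1+(1)·0 = -2
⇒ T^-1 L^-1 I^-2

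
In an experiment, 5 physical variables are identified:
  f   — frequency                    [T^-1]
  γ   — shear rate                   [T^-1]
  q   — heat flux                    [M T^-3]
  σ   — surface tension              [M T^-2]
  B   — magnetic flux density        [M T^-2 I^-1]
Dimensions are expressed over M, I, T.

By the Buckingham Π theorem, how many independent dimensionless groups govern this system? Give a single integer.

Exponent matrix [M,I,T] × [f,γ,q,σ,B]:
  M: [ 0  0  1  1  1]
  I: [ 0  0  0  0 -1]
  T: [-1 -1 -3 -2 -2]
Row reduction gives pivot columns f,q,B; rank = 3
Π count = n − r = 5 − 3 = 2

2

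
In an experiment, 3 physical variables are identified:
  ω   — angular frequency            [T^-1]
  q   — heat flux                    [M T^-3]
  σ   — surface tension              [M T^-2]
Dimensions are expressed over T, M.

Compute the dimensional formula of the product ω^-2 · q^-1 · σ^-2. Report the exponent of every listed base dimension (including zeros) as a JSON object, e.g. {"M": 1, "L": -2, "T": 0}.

{"T": 9, "M": -3}

Dimensional matrix (T×M by ω×q×σ):
  T: [-1 -3 -2]
  M: [ 0  1  1]
  [T]: (-2)·-1+(-1)·-3+(-2)·-2 = 9
  [M]: (-2)·0+(-1)·1+(-2)·1 = -3
⇒ T^9 M^-3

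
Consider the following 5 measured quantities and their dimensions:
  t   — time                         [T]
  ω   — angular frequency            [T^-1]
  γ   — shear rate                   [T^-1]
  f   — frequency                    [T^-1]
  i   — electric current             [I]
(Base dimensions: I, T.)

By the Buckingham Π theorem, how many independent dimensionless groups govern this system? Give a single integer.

Write exponents as rows I,T / cols t,ω,γ,f,i:
  I: [ 0  0  0  0  1]
  T: [ 1 -1 -1 -1  0]
RREF → pivots at {t,i} ⇒ r = 2
Π count = n − r = 5 − 2 = 3

3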